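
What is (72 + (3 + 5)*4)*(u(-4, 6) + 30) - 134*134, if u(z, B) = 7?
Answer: -14108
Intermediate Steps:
(72 + (3 + 5)*4)*(u(-4, 6) + 30) - 134*134 = (72 + (3 + 5)*4)*(7 + 30) - 134*134 = (72 + 8*4)*37 - 17956 = (72 + 32)*37 - 17956 = 104*37 - 17956 = 3848 - 17956 = -14108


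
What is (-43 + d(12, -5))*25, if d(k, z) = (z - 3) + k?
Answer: -975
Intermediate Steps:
d(k, z) = -3 + k + z (d(k, z) = (-3 + z) + k = -3 + k + z)
(-43 + d(12, -5))*25 = (-43 + (-3 + 12 - 5))*25 = (-43 + 4)*25 = -39*25 = -975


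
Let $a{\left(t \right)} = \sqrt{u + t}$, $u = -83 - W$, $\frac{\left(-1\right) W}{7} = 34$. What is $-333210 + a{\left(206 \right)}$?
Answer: $-333191$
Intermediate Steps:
$W = -238$ ($W = \left(-7\right) 34 = -238$)
$u = 155$ ($u = -83 - -238 = -83 + 238 = 155$)
$a{\left(t \right)} = \sqrt{155 + t}$
$-333210 + a{\left(206 \right)} = -333210 + \sqrt{155 + 206} = -333210 + \sqrt{361} = -333210 + 19 = -333191$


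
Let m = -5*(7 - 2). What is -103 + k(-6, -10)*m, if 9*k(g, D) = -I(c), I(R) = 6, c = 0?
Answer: -259/3 ≈ -86.333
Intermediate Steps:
k(g, D) = -2/3 (k(g, D) = (-1*6)/9 = (1/9)*(-6) = -2/3)
m = -25 (m = -5*5 = -25)
-103 + k(-6, -10)*m = -103 - 2/3*(-25) = -103 + 50/3 = -259/3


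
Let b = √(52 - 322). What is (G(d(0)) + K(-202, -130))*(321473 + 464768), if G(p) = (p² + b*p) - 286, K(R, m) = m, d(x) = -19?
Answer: -43243255 - 44815737*I*√30 ≈ -4.3243e+7 - 2.4547e+8*I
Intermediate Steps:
b = 3*I*√30 (b = √(-270) = 3*I*√30 ≈ 16.432*I)
G(p) = -286 + p² + 3*I*p*√30 (G(p) = (p² + (3*I*√30)*p) - 286 = (p² + 3*I*p*√30) - 286 = -286 + p² + 3*I*p*√30)
(G(d(0)) + K(-202, -130))*(321473 + 464768) = ((-286 + (-19)² + 3*I*(-19)*√30) - 130)*(321473 + 464768) = ((-286 + 361 - 57*I*√30) - 130)*786241 = ((75 - 57*I*√30) - 130)*786241 = (-55 - 57*I*√30)*786241 = -43243255 - 44815737*I*√30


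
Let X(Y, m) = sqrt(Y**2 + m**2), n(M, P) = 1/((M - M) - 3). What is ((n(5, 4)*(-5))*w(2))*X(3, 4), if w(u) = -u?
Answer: -50/3 ≈ -16.667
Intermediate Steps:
n(M, P) = -1/3 (n(M, P) = 1/(0 - 3) = 1/(-3) = -1/3)
((n(5, 4)*(-5))*w(2))*X(3, 4) = ((-1/3*(-5))*(-1*2))*sqrt(3**2 + 4**2) = ((5/3)*(-2))*sqrt(9 + 16) = -10*sqrt(25)/3 = -10/3*5 = -50/3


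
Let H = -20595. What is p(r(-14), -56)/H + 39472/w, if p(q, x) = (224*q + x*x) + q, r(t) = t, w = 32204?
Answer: 203344174/165810345 ≈ 1.2264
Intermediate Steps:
p(q, x) = x² + 225*q (p(q, x) = (224*q + x²) + q = (x² + 224*q) + q = x² + 225*q)
p(r(-14), -56)/H + 39472/w = ((-56)² + 225*(-14))/(-20595) + 39472/32204 = (3136 - 3150)*(-1/20595) + 39472*(1/32204) = -14*(-1/20595) + 9868/8051 = 14/20595 + 9868/8051 = 203344174/165810345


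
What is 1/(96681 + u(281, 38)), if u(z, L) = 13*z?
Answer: 1/100334 ≈ 9.9667e-6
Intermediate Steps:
1/(96681 + u(281, 38)) = 1/(96681 + 13*281) = 1/(96681 + 3653) = 1/100334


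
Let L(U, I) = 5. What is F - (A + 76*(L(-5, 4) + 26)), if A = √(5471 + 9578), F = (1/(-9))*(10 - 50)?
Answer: -21164/9 - √15049 ≈ -2474.2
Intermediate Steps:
F = 40/9 (F = (1*(-⅑))*(-40) = -⅑*(-40) = 40/9 ≈ 4.4444)
A = √15049 ≈ 122.67
F - (A + 76*(L(-5, 4) + 26)) = 40/9 - (√15049 + 76*(5 + 26)) = 40/9 - (√15049 + 76*31) = 40/9 - (√15049 + 2356) = 40/9 - (2356 + √15049) = 40/9 + (-2356 - √15049) = -21164/9 - √15049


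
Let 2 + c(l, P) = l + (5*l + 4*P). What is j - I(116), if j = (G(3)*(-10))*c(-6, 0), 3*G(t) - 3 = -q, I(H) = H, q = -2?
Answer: 1552/3 ≈ 517.33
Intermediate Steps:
c(l, P) = -2 + 4*P + 6*l (c(l, P) = -2 + (l + (5*l + 4*P)) = -2 + (l + (4*P + 5*l)) = -2 + (4*P + 6*l) = -2 + 4*P + 6*l)
G(t) = 5/3 (G(t) = 1 + (-1*(-2))/3 = 1 + (1/3)*2 = 1 + 2/3 = 5/3)
j = 1900/3 (j = ((5/3)*(-10))*(-2 + 4*0 + 6*(-6)) = -50*(-2 + 0 - 36)/3 = -50/3*(-38) = 1900/3 ≈ 633.33)
j - I(116) = 1900/3 - 1*116 = 1900/3 - 116 = 1552/3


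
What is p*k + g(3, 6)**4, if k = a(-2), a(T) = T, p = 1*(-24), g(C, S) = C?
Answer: 129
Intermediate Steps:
p = -24
k = -2
p*k + g(3, 6)**4 = -24*(-2) + 3**4 = 48 + 81 = 129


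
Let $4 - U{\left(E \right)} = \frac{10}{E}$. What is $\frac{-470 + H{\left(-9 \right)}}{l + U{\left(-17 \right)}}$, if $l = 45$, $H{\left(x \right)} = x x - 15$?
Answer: $- \frac{6868}{843} \approx -8.1471$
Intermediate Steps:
$H{\left(x \right)} = -15 + x^{2}$ ($H{\left(x \right)} = x^{2} - 15 = -15 + x^{2}$)
$U{\left(E \right)} = 4 - \frac{10}{E}$
$\frac{-470 + H{\left(-9 \right)}}{l + U{\left(-17 \right)}} = \frac{-470 - \left(15 - \left(-9\right)^{2}\right)}{45 + \left(4 - \frac{10}{-17}\right)} = \frac{-470 + \left(-15 + 81\right)}{45 + \left(4 - - \frac{10}{17}\right)} = \frac{-470 + 66}{45 + \left(4 + \frac{10}{17}\right)} = - \frac{404}{45 + \frac{78}{17}} = - \frac{404}{\frac{843}{17}} = \left(-404\right) \frac{17}{843} = - \frac{6868}{843}$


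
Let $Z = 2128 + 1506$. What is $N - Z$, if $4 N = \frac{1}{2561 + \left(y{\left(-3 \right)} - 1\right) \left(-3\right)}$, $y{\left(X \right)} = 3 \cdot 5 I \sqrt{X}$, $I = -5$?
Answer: $\frac{- 3270600 \sqrt{3} + 37270303 i}{4 \left(- 2564 i + 225 \sqrt{3}\right)} \approx -3634.0 - 1.4305 \cdot 10^{-5} i$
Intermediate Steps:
$y{\left(X \right)} = - 75 \sqrt{X}$ ($y{\left(X \right)} = 3 \cdot 5 \left(- 5 \sqrt{X}\right) = 15 \left(- 5 \sqrt{X}\right) = - 75 \sqrt{X}$)
$Z = 3634$
$N = \frac{1}{4 \left(2564 + 225 i \sqrt{3}\right)}$ ($N = \frac{1}{4 \left(2561 + \left(- 75 \sqrt{-3} - 1\right) \left(-3\right)\right)} = \frac{1}{4 \left(2561 + \left(- 75 i \sqrt{3} - 1\right) \left(-3\right)\right)} = \frac{1}{4 \left(2561 + \left(-1 - 75 i \sqrt{3}\right) \left(-3\right)\right)} = \frac{1}{4 \left(2561 + \left(3 + 225 i \sqrt{3}\right)\right)} = \frac{1}{4 \left(2564 + 225 i \sqrt{3}\right)} \approx 9.5302 \cdot 10^{-5} - 1.4485 \cdot 10^{-5} i$)
$N - Z = \left(\frac{641}{6725971} - \frac{225 i \sqrt{3}}{26903884}\right) - 3634 = - \frac{24442177973}{6725971} - \frac{225 i \sqrt{3}}{26903884}$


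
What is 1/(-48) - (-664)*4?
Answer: 127487/48 ≈ 2656.0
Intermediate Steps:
1/(-48) - (-664)*4 = -1/48 - 83*(-32) = -1/48 + 2656 = 127487/48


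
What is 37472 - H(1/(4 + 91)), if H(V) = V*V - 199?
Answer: 339980774/9025 ≈ 37671.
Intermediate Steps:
H(V) = -199 + V² (H(V) = V² - 199 = -199 + V²)
37472 - H(1/(4 + 91)) = 37472 - (-199 + (1/(4 + 91))²) = 37472 - (-199 + (1/95)²) = 37472 - (-199 + 1/9025) = 37472 - 1*(-1795974/9025) = 37472 + 1795974/9025 = 339980774/9025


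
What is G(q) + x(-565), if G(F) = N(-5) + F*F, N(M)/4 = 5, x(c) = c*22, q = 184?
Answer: 21446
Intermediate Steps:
x(c) = 22*c
N(M) = 20 (N(M) = 4*5 = 20)
G(F) = 20 + F² (G(F) = 20 + F*F = 20 + F²)
G(q) + x(-565) = (20 + 184²) + 22*(-565) = (20 + 33856) - 12430 = 33876 - 12430 = 21446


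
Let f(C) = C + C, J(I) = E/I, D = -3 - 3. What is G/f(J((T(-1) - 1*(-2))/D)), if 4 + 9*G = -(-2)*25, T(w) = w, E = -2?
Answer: 23/108 ≈ 0.21296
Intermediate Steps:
D = -6
J(I) = -2/I
f(C) = 2*C
G = 46/9 (G = -4/9 + (-(-2)*25)/9 = -4/9 + (-1*(-50))/9 = -4/9 + (1/9)*50 = -4/9 + 50/9 = 46/9 ≈ 5.1111)
G/f(J((T(-1) - 1*(-2))/D)) = 46/(9*((2*(-2*(-6/(-1 - 1*(-2))))))) = 46/(9*((2*(-2*(-6/(-1 + 2)))))) = 46/(9*((2*(-2/(1*(-1/6)))))) = 46/(9*((2*(-2/(-1/6))))) = 46/(9*((2*(-2*(-6))))) = 46/(9*((2*12))) = (46/9)/24 = (46/9)*(1/24) = 23/108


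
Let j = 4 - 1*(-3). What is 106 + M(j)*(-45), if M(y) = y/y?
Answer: 61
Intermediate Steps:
j = 7 (j = 4 + 3 = 7)
M(y) = 1
106 + M(j)*(-45) = 106 + 1*(-45) = 106 - 45 = 61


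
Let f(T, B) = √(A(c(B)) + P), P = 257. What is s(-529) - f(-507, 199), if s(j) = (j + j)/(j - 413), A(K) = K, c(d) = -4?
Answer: 529/471 - √253 ≈ -14.783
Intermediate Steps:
s(j) = 2*j/(-413 + j) (s(j) = (2*j)/(-413 + j) = 2*j/(-413 + j))
f(T, B) = √253 (f(T, B) = √(-4 + 257) = √253)
s(-529) - f(-507, 199) = 2*(-529)/(-413 - 529) - √253 = 2*(-529)/(-942) - √253 = 2*(-529)*(-1/942) - √253 = 529/471 - √253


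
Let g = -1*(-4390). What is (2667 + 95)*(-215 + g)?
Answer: 11531350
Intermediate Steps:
g = 4390
(2667 + 95)*(-215 + g) = (2667 + 95)*(-215 + 4390) = 2762*4175 = 11531350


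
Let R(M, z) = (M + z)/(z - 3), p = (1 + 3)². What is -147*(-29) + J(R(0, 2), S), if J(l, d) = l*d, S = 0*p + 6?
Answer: 4251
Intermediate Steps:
p = 16 (p = 4² = 16)
R(M, z) = (M + z)/(-3 + z)
S = 6 (S = 0*16 + 6 = 0 + 6 = 6)
J(l, d) = d*l
-147*(-29) + J(R(0, 2), S) = -147*(-29) + 6*((0 + 2)/(-3 + 2)) = 4263 + 6*(2/(-1)) = 4263 + 6*(-1*2) = 4263 + 6*(-2) = 4263 - 12 = 4251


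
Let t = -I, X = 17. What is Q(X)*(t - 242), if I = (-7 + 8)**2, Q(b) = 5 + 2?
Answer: -1701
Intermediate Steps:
Q(b) = 7
I = 1 (I = 1**2 = 1)
t = -1 (t = -1*1 = -1)
Q(X)*(t - 242) = 7*(-1 - 242) = 7*(-243) = -1701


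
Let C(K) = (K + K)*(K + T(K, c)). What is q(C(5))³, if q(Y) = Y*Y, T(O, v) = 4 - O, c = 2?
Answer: 4096000000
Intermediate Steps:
C(K) = 8*K (C(K) = (K + K)*(K + (4 - K)) = (2*K)*4 = 8*K)
q(Y) = Y²
q(C(5))³ = ((8*5)²)³ = (40²)³ = 1600³ = 4096000000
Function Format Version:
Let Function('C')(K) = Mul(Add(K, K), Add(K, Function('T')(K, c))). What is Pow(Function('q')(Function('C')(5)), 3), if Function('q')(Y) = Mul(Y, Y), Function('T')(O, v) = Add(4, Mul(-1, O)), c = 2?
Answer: 4096000000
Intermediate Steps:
Function('C')(K) = Mul(8, K) (Function('C')(K) = Mul(Add(K, K), Add(K, Add(4, Mul(-1, K)))) = Mul(Mul(2, K), 4) = Mul(8, K))
Function('q')(Y) = Pow(Y, 2)
Pow(Function('q')(Function('C')(5)), 3) = Pow(Pow(Mul(8, 5), 2), 3) = Pow(Pow(40, 2), 3) = Pow(1600, 3) = 4096000000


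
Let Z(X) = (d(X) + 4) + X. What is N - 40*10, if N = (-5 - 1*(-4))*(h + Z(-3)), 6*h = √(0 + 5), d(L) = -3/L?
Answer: -402 - √5/6 ≈ -402.37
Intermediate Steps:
Z(X) = 4 + X - 3/X (Z(X) = (-3/X + 4) + X = (4 - 3/X) + X = 4 + X - 3/X)
h = √5/6 (h = √(0 + 5)/6 = √5/6 ≈ 0.37268)
N = -2 - √5/6 (N = (-5 - 1*(-4))*(√5/6 + (4 - 3 - 3/(-3))) = (-5 + 4)*(√5/6 + (4 - 3 - 3*(-⅓))) = -(√5/6 + (4 - 3 + 1)) = -(√5/6 + 2) = -(2 + √5/6) = -2 - √5/6 ≈ -2.3727)
N - 40*10 = (-2 - √5/6) - 40*10 = (-2 - √5/6) - 400 = -402 - √5/6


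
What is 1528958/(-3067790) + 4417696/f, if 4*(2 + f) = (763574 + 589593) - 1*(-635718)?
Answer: 2325879320327/277338953265 ≈ 8.3864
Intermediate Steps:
f = 1988877/4 (f = -2 + ((763574 + 589593) - 1*(-635718))/4 = -2 + (1353167 + 635718)/4 = -2 + (¼)*1988885 = -2 + 1988885/4 = 1988877/4 ≈ 4.9722e+5)
1528958/(-3067790) + 4417696/f = 1528958/(-3067790) + 4417696/(1988877/4) = 1528958*(-1/3067790) + 4417696*(4/1988877) = -764479/1533895 + 17670784/1988877 = 2325879320327/277338953265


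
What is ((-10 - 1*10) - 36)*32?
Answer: -1792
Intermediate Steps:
((-10 - 1*10) - 36)*32 = ((-10 - 10) - 36)*32 = (-20 - 36)*32 = -56*32 = -1792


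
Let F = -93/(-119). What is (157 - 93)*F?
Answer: 5952/119 ≈ 50.017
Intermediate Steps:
F = 93/119 (F = -93*(-1/119) = 93/119 ≈ 0.78151)
(157 - 93)*F = (157 - 93)*(93/119) = 64*(93/119) = 5952/119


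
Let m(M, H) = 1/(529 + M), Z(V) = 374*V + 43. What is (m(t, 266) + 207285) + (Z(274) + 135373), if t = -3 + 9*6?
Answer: 258202661/580 ≈ 4.4518e+5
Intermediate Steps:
Z(V) = 43 + 374*V
t = 51 (t = -3 + 54 = 51)
(m(t, 266) + 207285) + (Z(274) + 135373) = (1/(529 + 51) + 207285) + ((43 + 374*274) + 135373) = (1/580 + 207285) + ((43 + 102476) + 135373) = (1/580 + 207285) + (102519 + 135373) = 120225301/580 + 237892 = 258202661/580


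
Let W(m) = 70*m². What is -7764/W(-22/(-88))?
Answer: -62112/35 ≈ -1774.6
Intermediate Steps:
-7764/W(-22/(-88)) = -7764/(70*(-22/(-88))²) = -7764/(70*(-22*(-1/88))²) = -7764/(70*(¼)²) = -7764/(70*(1/16)) = -7764/35/8 = -7764*8/35 = -62112/35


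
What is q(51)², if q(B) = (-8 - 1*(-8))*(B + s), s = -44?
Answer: 0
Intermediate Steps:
q(B) = 0 (q(B) = (-8 - 1*(-8))*(B - 44) = (-8 + 8)*(-44 + B) = 0*(-44 + B) = 0)
q(51)² = 0² = 0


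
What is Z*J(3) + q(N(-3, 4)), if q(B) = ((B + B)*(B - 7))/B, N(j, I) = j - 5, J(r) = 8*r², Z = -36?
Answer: -2622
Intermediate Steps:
N(j, I) = -5 + j
q(B) = -14 + 2*B (q(B) = ((2*B)*(-7 + B))/B = (2*B*(-7 + B))/B = -14 + 2*B)
Z*J(3) + q(N(-3, 4)) = -288*3² + (-14 + 2*(-5 - 3)) = -288*9 + (-14 + 2*(-8)) = -36*72 + (-14 - 16) = -2592 - 30 = -2622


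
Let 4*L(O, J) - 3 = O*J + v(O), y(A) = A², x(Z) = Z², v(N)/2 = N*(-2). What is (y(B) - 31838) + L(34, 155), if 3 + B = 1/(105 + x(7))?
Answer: -362200107/11858 ≈ -30545.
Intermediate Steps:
v(N) = -4*N (v(N) = 2*(N*(-2)) = 2*(-2*N) = -4*N)
B = -461/154 (B = -3 + 1/(105 + 7²) = -3 + 1/(105 + 49) = -3 + 1/154 = -461/154 ≈ -2.9935)
L(O, J) = ¾ - O + J*O/4 (L(O, J) = ¾ + (O*J - 4*O)/4 = ¾ + (J*O - 4*O)/4 = ¾ + (-4*O + J*O)/4 = ¾ + (-O + J*O/4) = ¾ - O + J*O/4)
(y(B) - 31838) + L(34, 155) = ((-461/154)² - 31838) + (¾ - 1*34 + (¼)*155*34) = (212521/23716 - 31838) + (¾ - 34 + 2635/2) = -754857487/23716 + 5137/4 = -362200107/11858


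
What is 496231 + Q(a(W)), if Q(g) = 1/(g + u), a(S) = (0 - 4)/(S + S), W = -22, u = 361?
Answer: 1971029543/3972 ≈ 4.9623e+5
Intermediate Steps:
a(S) = -2/S (a(S) = -4*1/(2*S) = -2/S)
Q(g) = 1/(361 + g) (Q(g) = 1/(g + 361) = 1/(361 + g))
496231 + Q(a(W)) = 496231 + 1/(361 - 2/(-22)) = 496231 + 1/(361 - 2*(-1/22)) = 496231 + 1/(361 + 1/11) = 496231 + 1/(3972/11) = 496231 + 11/3972 = 1971029543/3972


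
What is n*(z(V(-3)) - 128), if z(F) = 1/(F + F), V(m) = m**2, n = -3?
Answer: 2303/6 ≈ 383.83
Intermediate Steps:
z(F) = 1/(2*F)
n*(z(V(-3)) - 128) = -3*(1/(2*((-3)**2)) - 128) = -3*((1/2)/9 - 128) = -3*((1/2)*(1/9) - 128) = -3*(1/18 - 128) = -3*(-2303/18) = 2303/6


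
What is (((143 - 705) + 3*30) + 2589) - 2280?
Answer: -163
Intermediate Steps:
(((143 - 705) + 3*30) + 2589) - 2280 = ((-562 + 90) + 2589) - 2280 = (-472 + 2589) - 2280 = 2117 - 2280 = -163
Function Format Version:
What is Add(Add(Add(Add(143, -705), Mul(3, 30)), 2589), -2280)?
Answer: -163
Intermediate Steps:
Add(Add(Add(Add(143, -705), Mul(3, 30)), 2589), -2280) = Add(Add(Add(-562, 90), 2589), -2280) = Add(Add(-472, 2589), -2280) = Add(2117, -2280) = -163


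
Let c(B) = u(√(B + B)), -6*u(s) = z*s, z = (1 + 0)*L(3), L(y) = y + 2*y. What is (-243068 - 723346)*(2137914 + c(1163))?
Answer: -2066110020396 + 1449621*√2326 ≈ -2.0660e+12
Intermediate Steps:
L(y) = 3*y
z = 9 (z = (1 + 0)*(3*3) = 1*9 = 9)
u(s) = -3*s/2
c(B) = -3*√2*√B/2 (c(B) = -3*√(B + B)/2 = -3*√2*√B/2)
(-243068 - 723346)*(2137914 + c(1163)) = (-243068 - 723346)*(2137914 - 3*√2*√1163/2) = -966414*(2137914 - 3*√2326/2) = -2066110020396 + 1449621*√2326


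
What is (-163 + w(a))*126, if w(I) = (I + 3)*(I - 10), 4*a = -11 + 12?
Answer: -196245/8 ≈ -24531.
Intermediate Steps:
a = 1/4 (a = (-11 + 12)/4 = (1/4)*1 = 1/4 ≈ 0.25000)
w(I) = (-10 + I)*(3 + I) (w(I) = (3 + I)*(-10 + I) = (-10 + I)*(3 + I))
(-163 + w(a))*126 = (-163 + (-30 + (1/4)**2 - 7*1/4))*126 = (-163 + (-30 + 1/16 - 7/4))*126 = (-163 - 507/16)*126 = -3115/16*126 = -196245/8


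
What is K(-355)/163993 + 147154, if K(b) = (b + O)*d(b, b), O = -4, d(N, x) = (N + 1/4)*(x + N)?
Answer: 48083607389/327986 ≈ 1.4660e+5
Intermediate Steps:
d(N, x) = (¼ + N)*(N + x) (d(N, x) = (N + ¼)*(N + x) = (¼ + N)*(N + x))
K(b) = (-4 + b)*(b/2 + 2*b²) (K(b) = (b - 4)*(b² + b/4 + b/4 + b*b) = (-4 + b)*(b² + b/4 + b/4 + b²) = (-4 + b)*(b/2 + 2*b²))
K(-355)/163993 + 147154 = ((½)*(-355)*(1 + 4*(-355))*(-4 - 355))/163993 + 147154 = ((½)*(-355)*(1 - 1420)*(-359))*(1/163993) + 147154 = ((½)*(-355)*(-1419)*(-359))*(1/163993) + 147154 = -180844455/2*1/163993 + 147154 = -180844455/327986 + 147154 = 48083607389/327986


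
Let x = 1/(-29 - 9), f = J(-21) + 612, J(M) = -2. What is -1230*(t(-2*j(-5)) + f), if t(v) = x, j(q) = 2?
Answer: -14255085/19 ≈ -7.5027e+5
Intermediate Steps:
f = 610 (f = -2 + 612 = 610)
x = -1/38 (x = 1/(-38) = -1/38 ≈ -0.026316)
t(v) = -1/38
-1230*(t(-2*j(-5)) + f) = -1230*(-1/38 + 610) = -1230*23179/38 = -14255085/19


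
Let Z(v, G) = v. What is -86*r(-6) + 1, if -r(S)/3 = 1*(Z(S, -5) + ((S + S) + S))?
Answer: -6191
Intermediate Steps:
r(S) = -12*S (r(S) = -3*(S + ((S + S) + S)) = -3*(S + (2*S + S)) = -3*(S + 3*S) = -3*4*S = -12*S)
-86*r(-6) + 1 = -(-1032)*(-6) + 1 = -86*72 + 1 = -6192 + 1 = -6191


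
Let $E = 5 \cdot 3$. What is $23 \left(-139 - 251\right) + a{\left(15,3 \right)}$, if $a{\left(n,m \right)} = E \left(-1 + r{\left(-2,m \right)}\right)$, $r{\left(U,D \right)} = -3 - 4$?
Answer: $-9090$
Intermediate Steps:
$r{\left(U,D \right)} = -7$
$E = 15$
$a{\left(n,m \right)} = -120$ ($a{\left(n,m \right)} = 15 \left(-1 - 7\right) = 15 \left(-8\right) = -120$)
$23 \left(-139 - 251\right) + a{\left(15,3 \right)} = 23 \left(-139 - 251\right) - 120 = 23 \left(-390\right) - 120 = -8970 - 120 = -9090$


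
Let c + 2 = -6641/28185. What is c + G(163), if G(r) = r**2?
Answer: 748784254/28185 ≈ 26567.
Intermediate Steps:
c = -63011/28185 (c = -2 - 6641/28185 = -63011/28185 ≈ -2.2356)
c + G(163) = -63011/28185 + 163**2 = -63011/28185 + 26569 = 748784254/28185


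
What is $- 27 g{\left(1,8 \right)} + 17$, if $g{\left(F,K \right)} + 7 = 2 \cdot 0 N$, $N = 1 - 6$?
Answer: $206$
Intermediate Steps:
$N = -5$ ($N = 1 - 6 = -5$)
$g{\left(F,K \right)} = -7$ ($g{\left(F,K \right)} = -7 + 2 \cdot 0 \left(-5\right) = -7 + 0 \left(-5\right) = -7 + 0 = -7$)
$- 27 g{\left(1,8 \right)} + 17 = \left(-27\right) \left(-7\right) + 17 = 189 + 17 = 206$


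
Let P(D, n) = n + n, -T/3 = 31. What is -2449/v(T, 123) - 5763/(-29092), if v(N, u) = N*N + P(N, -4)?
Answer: -21448225/251383972 ≈ -0.085321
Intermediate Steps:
T = -93 (T = -3*31 = -93)
P(D, n) = 2*n
v(N, u) = -8 + N² (v(N, u) = N*N + 2*(-4) = N² - 8 = -8 + N²)
-2449/v(T, 123) - 5763/(-29092) = -2449/(-8 + (-93)²) - 5763/(-29092) = -2449/(-8 + 8649) - 5763*(-1/29092) = -2449/8641 + 5763/29092 = -21448225/251383972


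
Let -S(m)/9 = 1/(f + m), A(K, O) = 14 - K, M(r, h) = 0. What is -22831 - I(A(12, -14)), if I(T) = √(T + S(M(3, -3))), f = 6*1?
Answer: -22831 - √2/2 ≈ -22832.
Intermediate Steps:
f = 6
S(m) = -9/(6 + m)
I(T) = √(-3/2 + T) (I(T) = √(T - 9/(6 + 0)) = √(T - 9/6) = √(T - 9*⅙) = √(T - 3/2) = √(-3/2 + T))
-22831 - I(A(12, -14)) = -22831 - √(-6 + 4*(14 - 1*12))/2 = -22831 - √(-6 + 4*(14 - 12))/2 = -22831 - √(-6 + 4*2)/2 = -22831 - √(-6 + 8)/2 = -22831 - √2/2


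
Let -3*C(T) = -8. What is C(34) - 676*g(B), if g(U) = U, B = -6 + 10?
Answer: -8104/3 ≈ -2701.3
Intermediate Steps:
B = 4
C(T) = 8/3 (C(T) = -⅓*(-8) = 8/3)
C(34) - 676*g(B) = 8/3 - 676*4 = 8/3 - 2704 = -8104/3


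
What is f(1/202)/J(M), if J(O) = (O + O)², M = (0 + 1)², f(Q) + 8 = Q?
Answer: -1615/808 ≈ -1.9988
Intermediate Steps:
f(Q) = -8 + Q
M = 1 (M = 1² = 1)
J(O) = 4*O² (J(O) = (2*O)² = 4*O²)
f(1/202)/J(M) = (-8 + 1/202)/((4*1²)) = (-8 + 1/202)/((4*1)) = -1615/202/4 = -1615/202*¼ = -1615/808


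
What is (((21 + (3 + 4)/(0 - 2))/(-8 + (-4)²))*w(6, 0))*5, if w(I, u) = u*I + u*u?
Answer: 0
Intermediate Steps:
w(I, u) = u² + I*u (w(I, u) = I*u + u² = u² + I*u)
(((21 + (3 + 4)/(0 - 2))/(-8 + (-4)²))*w(6, 0))*5 = (((21 + (3 + 4)/(0 - 2))/(-8 + (-4)²))*(0*(6 + 0)))*5 = (((21 + 7/(-2))/(-8 + 16))*(0*6))*5 = (((21 + 7*(-½))/8)*0)*5 = (((21 - 7/2)*(⅛))*0)*5 = (((35/2)*(⅛))*0)*5 = ((35/16)*0)*5 = 0*5 = 0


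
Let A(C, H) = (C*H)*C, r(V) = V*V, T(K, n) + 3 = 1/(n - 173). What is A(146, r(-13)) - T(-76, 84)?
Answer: 320614224/89 ≈ 3.6024e+6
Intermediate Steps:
T(K, n) = -3 + 1/(-173 + n) (T(K, n) = -3 + 1/(n - 173) = -3 + 1/(-173 + n))
r(V) = V²
A(C, H) = H*C²
A(146, r(-13)) - T(-76, 84) = (-13)²*146² - (520 - 3*84)/(-173 + 84) = 169*21316 - (520 - 252)/(-89) = 3602404 - (-1)*268/89 = 3602404 - 1*(-268/89) = 3602404 + 268/89 = 320614224/89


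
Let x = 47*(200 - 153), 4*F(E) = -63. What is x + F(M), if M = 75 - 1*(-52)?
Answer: 8773/4 ≈ 2193.3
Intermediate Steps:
M = 127 (M = 75 + 52 = 127)
F(E) = -63/4 (F(E) = (1/4)*(-63) = -63/4)
x = 2209 (x = 47*47 = 2209)
x + F(M) = 2209 - 63/4 = 8773/4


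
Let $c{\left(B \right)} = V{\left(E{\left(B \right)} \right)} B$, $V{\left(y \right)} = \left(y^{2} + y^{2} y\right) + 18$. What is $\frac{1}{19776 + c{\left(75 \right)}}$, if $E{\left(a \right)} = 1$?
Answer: $\frac{1}{21276} \approx 4.7001 \cdot 10^{-5}$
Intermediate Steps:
$V{\left(y \right)} = 18 + y^{2} + y^{3}$ ($V{\left(y \right)} = \left(y^{2} + y^{3}\right) + 18 = 18 + y^{2} + y^{3}$)
$c{\left(B \right)} = 20 B$ ($c{\left(B \right)} = \left(18 + 1^{2} + 1^{3}\right) B = \left(18 + 1 + 1\right) B = 20 B$)
$\frac{1}{19776 + c{\left(75 \right)}} = \frac{1}{19776 + 20 \cdot 75} = \frac{1}{19776 + 1500} = \frac{1}{21276}$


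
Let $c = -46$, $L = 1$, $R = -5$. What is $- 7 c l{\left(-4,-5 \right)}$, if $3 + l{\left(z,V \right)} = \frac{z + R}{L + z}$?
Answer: $0$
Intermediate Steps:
$l{\left(z,V \right)} = -3 + \frac{-5 + z}{1 + z}$ ($l{\left(z,V \right)} = -3 + \frac{z - 5}{1 + z} = -3 + \frac{-5 + z}{1 + z}$)
$- 7 c l{\left(-4,-5 \right)} = \left(-7\right) \left(-46\right) \frac{2 \left(-4 - -4\right)}{1 - 4} = 322 \frac{2 \left(-4 + 4\right)}{-3} = 322 \cdot 2 \left(- \frac{1}{3}\right) 0 = 322 \cdot 0 = 0$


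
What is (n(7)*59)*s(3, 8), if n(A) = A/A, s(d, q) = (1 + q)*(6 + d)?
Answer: 4779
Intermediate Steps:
n(A) = 1
(n(7)*59)*s(3, 8) = (1*59)*(6 + 3 + 6*8 + 3*8) = 59*(6 + 3 + 48 + 24) = 59*81 = 4779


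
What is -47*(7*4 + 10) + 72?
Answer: -1714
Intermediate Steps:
-47*(7*4 + 10) + 72 = -47*(28 + 10) + 72 = -47*38 + 72 = -1786 + 72 = -1714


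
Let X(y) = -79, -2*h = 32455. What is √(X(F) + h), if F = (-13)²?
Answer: I*√65226/2 ≈ 127.7*I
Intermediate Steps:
h = -32455/2 (h = -½*32455 = -32455/2 ≈ -16228.)
F = 169
√(X(F) + h) = √(-79 - 32455/2) = √(-32613/2) = I*√65226/2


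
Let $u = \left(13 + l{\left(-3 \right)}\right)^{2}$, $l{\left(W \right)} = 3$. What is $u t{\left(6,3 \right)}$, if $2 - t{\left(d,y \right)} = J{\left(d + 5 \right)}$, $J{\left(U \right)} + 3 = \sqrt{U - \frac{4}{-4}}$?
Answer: $1280 - 512 \sqrt{3} \approx 393.19$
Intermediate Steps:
$J{\left(U \right)} = -3 + \sqrt{1 + U}$ ($J{\left(U \right)} = -3 + \sqrt{U - \frac{4}{-4}} = -3 + \sqrt{U - -1} = -3 + \sqrt{U + 1} = -3 + \sqrt{1 + U}$)
$t{\left(d,y \right)} = 5 - \sqrt{6 + d}$ ($t{\left(d,y \right)} = 2 - \left(-3 + \sqrt{1 + \left(d + 5\right)}\right) = 2 - \left(-3 + \sqrt{1 + \left(5 + d\right)}\right) = 2 - \left(-3 + \sqrt{6 + d}\right) = 5 - \sqrt{6 + d}$)
$u = 256$ ($u = \left(13 + 3\right)^{2} = 16^{2} = 256$)
$u t{\left(6,3 \right)} = 256 \left(5 - \sqrt{6 + 6}\right) = 256 \left(5 - \sqrt{12}\right) = 256 \left(5 - 2 \sqrt{3}\right) = 1280 - 512 \sqrt{3}$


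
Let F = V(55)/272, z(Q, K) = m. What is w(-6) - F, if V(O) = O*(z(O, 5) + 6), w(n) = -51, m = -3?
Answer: -14037/272 ≈ -51.607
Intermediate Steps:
z(Q, K) = -3
V(O) = 3*O (V(O) = O*(-3 + 6) = O*3 = 3*O)
F = 165/272 (F = (3*55)/272 = 165*(1/272) = 165/272 ≈ 0.60662)
w(-6) - F = -51 - 1*165/272 = -51 - 165/272 = -14037/272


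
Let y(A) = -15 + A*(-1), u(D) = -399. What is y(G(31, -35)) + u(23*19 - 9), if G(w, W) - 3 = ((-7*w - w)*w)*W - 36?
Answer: -269461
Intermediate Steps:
G(w, W) = -33 - 8*W*w² (G(w, W) = 3 + (((-7*w - w)*w)*W - 36) = 3 + (((-8*w)*w)*W - 36) = 3 + ((-8*w²)*W - 36) = 3 + (-8*W*w² - 36) = 3 + (-36 - 8*W*w²) = -33 - 8*W*w²)
y(A) = -15 - A
y(G(31, -35)) + u(23*19 - 9) = (-15 - (-33 - 8*(-35)*31²)) - 399 = (-15 - (-33 - 8*(-35)*961)) - 399 = (-15 - (-33 + 269080)) - 399 = (-15 - 1*269047) - 399 = (-15 - 269047) - 399 = -269062 - 399 = -269461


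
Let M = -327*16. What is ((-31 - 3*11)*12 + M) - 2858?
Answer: -8858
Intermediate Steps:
M = -5232
((-31 - 3*11)*12 + M) - 2858 = ((-31 - 3*11)*12 - 5232) - 2858 = ((-31 - 33)*12 - 5232) - 2858 = (-64*12 - 5232) - 2858 = (-768 - 5232) - 2858 = -6000 - 2858 = -8858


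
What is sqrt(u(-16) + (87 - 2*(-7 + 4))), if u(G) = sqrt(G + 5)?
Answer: sqrt(93 + I*sqrt(11)) ≈ 9.6452 + 0.1719*I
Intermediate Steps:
u(G) = sqrt(5 + G)
sqrt(u(-16) + (87 - 2*(-7 + 4))) = sqrt(sqrt(5 - 16) + (87 - 2*(-7 + 4))) = sqrt(sqrt(-11) + (87 - 2*(-3))) = sqrt(I*sqrt(11) + (87 - 1*(-6))) = sqrt(I*sqrt(11) + (87 + 6)) = sqrt(I*sqrt(11) + 93) = sqrt(93 + I*sqrt(11))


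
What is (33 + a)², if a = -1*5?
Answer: 784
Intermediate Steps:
a = -5
(33 + a)² = (33 - 5)² = 28² = 784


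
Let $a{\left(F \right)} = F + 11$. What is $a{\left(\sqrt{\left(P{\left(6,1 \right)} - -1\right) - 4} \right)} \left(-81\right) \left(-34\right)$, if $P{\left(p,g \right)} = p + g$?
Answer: $35802$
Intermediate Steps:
$P{\left(p,g \right)} = g + p$
$a{\left(F \right)} = 11 + F$
$a{\left(\sqrt{\left(P{\left(6,1 \right)} - -1\right) - 4} \right)} \left(-81\right) \left(-34\right) = \left(11 + \sqrt{\left(\left(1 + 6\right) - -1\right) - 4}\right) \left(-81\right) \left(-34\right) = \left(11 + \sqrt{\left(7 + 1\right) - 4}\right) \left(-81\right) \left(-34\right) = \left(11 + \sqrt{8 - 4}\right) \left(-81\right) \left(-34\right) = \left(11 + \sqrt{4}\right) \left(-81\right) \left(-34\right) = \left(11 + 2\right) \left(-81\right) \left(-34\right) = 13 \left(-81\right) \left(-34\right) = \left(-1053\right) \left(-34\right) = 35802$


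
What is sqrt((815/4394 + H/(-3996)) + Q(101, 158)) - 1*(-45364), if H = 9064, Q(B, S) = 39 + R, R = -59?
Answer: 45364 + I*sqrt(279753656754)/112554 ≈ 45364.0 + 4.6992*I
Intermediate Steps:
Q(B, S) = -20 (Q(B, S) = 39 - 59 = -20)
sqrt((815/4394 + H/(-3996)) + Q(101, 158)) - 1*(-45364) = sqrt((815/4394 + 9064/(-3996)) - 20) - 1*(-45364) = sqrt((815*(1/4394) + 9064*(-1/3996)) - 20) + 45364 = sqrt((815/4394 - 2266/999) - 20) + 45364 = sqrt(-9142619/4389606 - 20) + 45364 = sqrt(-96934739/4389606) + 45364 = I*sqrt(279753656754)/112554 + 45364 = 45364 + I*sqrt(279753656754)/112554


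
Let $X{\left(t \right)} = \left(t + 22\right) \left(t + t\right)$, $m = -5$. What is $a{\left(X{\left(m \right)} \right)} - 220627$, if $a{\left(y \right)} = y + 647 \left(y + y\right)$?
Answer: $-440777$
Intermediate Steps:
$X{\left(t \right)} = 2 t \left(22 + t\right)$ ($X{\left(t \right)} = \left(22 + t\right) 2 t = 2 t \left(22 + t\right)$)
$a{\left(y \right)} = 1295 y$ ($a{\left(y \right)} = y + 647 \cdot 2 y = y + 1294 y = 1295 y$)
$a{\left(X{\left(m \right)} \right)} - 220627 = 1295 \cdot 2 \left(-5\right) \left(22 - 5\right) - 220627 = 1295 \cdot 2 \left(-5\right) 17 - 220627 = 1295 \left(-170\right) - 220627 = -220150 - 220627 = -440777$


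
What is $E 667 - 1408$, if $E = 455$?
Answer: $302077$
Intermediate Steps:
$E 667 - 1408 = 455 \cdot 667 - 1408 = 303485 - 1408 = 302077$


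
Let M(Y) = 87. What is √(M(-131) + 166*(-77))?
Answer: I*√12695 ≈ 112.67*I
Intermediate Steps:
√(M(-131) + 166*(-77)) = √(87 + 166*(-77)) = √(87 - 12782) = √(-12695) = I*√12695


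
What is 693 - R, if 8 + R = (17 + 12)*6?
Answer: 527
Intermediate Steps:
R = 166 (R = -8 + (17 + 12)*6 = -8 + 29*6 = -8 + 174 = 166)
693 - R = 693 - 1*166 = 693 - 166 = 527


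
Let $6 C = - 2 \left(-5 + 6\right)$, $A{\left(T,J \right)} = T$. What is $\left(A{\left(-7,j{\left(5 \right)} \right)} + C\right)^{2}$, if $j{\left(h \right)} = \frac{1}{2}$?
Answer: $\frac{484}{9} \approx 53.778$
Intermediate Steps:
$j{\left(h \right)} = \frac{1}{2}$
$C = - \frac{1}{3}$ ($C = \frac{\left(-2\right) \left(-5 + 6\right)}{6} = \frac{\left(-2\right) 1}{6} = \frac{1}{6} \left(-2\right) = - \frac{1}{3} \approx -0.33333$)
$\left(A{\left(-7,j{\left(5 \right)} \right)} + C\right)^{2} = \left(-7 - \frac{1}{3}\right)^{2} = \left(- \frac{22}{3}\right)^{2} = \frac{484}{9}$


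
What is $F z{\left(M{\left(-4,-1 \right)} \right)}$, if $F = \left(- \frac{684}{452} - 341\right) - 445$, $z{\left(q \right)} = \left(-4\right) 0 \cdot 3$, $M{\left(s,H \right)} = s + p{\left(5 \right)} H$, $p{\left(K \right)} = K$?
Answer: $0$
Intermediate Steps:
$M{\left(s,H \right)} = s + 5 H$
$z{\left(q \right)} = 0$ ($z{\left(q \right)} = 0 \cdot 3 = 0$)
$F = - \frac{88989}{113}$ ($F = \left(\left(-684\right) \frac{1}{452} - 341\right) - 445 = \left(- \frac{171}{113} - 341\right) - 445 = - \frac{38704}{113} - 445 = - \frac{88989}{113} \approx -787.51$)
$F z{\left(M{\left(-4,-1 \right)} \right)} = \left(- \frac{88989}{113}\right) 0 = 0$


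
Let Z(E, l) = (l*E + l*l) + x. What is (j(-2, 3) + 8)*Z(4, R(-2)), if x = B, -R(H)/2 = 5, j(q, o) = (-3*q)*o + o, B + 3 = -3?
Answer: 1566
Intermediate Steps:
B = -6 (B = -3 - 3 = -6)
j(q, o) = o - 3*o*q (j(q, o) = -3*o*q + o = o - 3*o*q)
R(H) = -10 (R(H) = -2*5 = -10)
x = -6
Z(E, l) = -6 + l² + E*l (Z(E, l) = (l*E + l*l) - 6 = (E*l + l²) - 6 = (l² + E*l) - 6 = -6 + l² + E*l)
(j(-2, 3) + 8)*Z(4, R(-2)) = (3*(1 - 3*(-2)) + 8)*(-6 + (-10)² + 4*(-10)) = (3*(1 + 6) + 8)*(-6 + 100 - 40) = (3*7 + 8)*54 = (21 + 8)*54 = 29*54 = 1566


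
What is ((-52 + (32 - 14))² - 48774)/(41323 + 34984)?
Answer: -47618/76307 ≈ -0.62403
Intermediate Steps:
((-52 + (32 - 14))² - 48774)/(41323 + 34984) = ((-52 + 18)² - 48774)/76307 = ((-34)² - 48774)*(1/76307) = (1156 - 48774)*(1/76307) = -47618*1/76307 = -47618/76307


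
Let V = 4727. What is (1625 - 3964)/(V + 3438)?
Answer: -2339/8165 ≈ -0.28647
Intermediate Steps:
(1625 - 3964)/(V + 3438) = (1625 - 3964)/(4727 + 3438) = -2339/8165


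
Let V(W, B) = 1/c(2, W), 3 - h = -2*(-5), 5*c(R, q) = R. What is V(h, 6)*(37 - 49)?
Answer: -30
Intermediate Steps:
c(R, q) = R/5
h = -7 (h = 3 - (-2)*(-5) = 3 - 1*10 = 3 - 10 = -7)
V(W, B) = 5/2 (V(W, B) = 1/((⅕)*2) = 1/(⅖) = 5/2)
V(h, 6)*(37 - 49) = 5*(37 - 49)/2 = (5/2)*(-12) = -30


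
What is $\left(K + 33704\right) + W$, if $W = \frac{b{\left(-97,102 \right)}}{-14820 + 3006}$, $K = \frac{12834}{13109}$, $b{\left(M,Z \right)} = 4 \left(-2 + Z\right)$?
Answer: $\frac{2609937811190}{77434863} \approx 33705.0$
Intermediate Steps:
$b{\left(M,Z \right)} = -8 + 4 Z$
$K = \frac{12834}{13109}$ ($K = 12834 \cdot \frac{1}{13109} = \frac{12834}{13109} \approx 0.97902$)
$W = - \frac{200}{5907}$ ($W = \frac{-8 + 4 \cdot 102}{-14820 + 3006} = \frac{-8 + 408}{-11814} = 400 \left(- \frac{1}{11814}\right) = - \frac{200}{5907} \approx -0.033858$)
$\left(K + 33704\right) + W = \left(\frac{12834}{13109} + 33704\right) - \frac{200}{5907} = \frac{441838570}{13109} - \frac{200}{5907} = \frac{2609937811190}{77434863}$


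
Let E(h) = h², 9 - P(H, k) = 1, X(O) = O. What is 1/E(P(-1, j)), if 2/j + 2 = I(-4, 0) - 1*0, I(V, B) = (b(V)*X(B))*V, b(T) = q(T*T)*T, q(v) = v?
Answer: 1/64 ≈ 0.015625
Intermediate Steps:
b(T) = T³ (b(T) = (T*T)*T = T²*T = T³)
I(V, B) = B*V⁴ (I(V, B) = (V³*B)*V = (B*V³)*V = B*V⁴)
j = -1 (j = 2/(-2 + (0*(-4)⁴ - 1*0)) = 2/(-2 + (0*256 + 0)) = 2/(-2 + (0 + 0)) = 2/(-2 + 0) = 2/(-2) = 2*(-½) = -1)
P(H, k) = 8 (P(H, k) = 9 - 1*1 = 9 - 1 = 8)
1/E(P(-1, j)) = 1/(8²) = 1/64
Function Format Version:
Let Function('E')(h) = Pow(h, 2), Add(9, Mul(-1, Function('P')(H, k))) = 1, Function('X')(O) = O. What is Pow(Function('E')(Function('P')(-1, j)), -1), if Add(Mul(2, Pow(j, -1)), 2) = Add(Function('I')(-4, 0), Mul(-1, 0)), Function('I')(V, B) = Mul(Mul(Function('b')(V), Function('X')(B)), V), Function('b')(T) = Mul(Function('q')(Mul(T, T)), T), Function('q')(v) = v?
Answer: Rational(1, 64) ≈ 0.015625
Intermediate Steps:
Function('b')(T) = Pow(T, 3) (Function('b')(T) = Mul(Mul(T, T), T) = Mul(Pow(T, 2), T) = Pow(T, 3))
Function('I')(V, B) = Mul(B, Pow(V, 4)) (Function('I')(V, B) = Mul(Mul(Pow(V, 3), B), V) = Mul(Mul(B, Pow(V, 3)), V) = Mul(B, Pow(V, 4)))
j = -1 (j = Mul(2, Pow(Add(-2, Add(Mul(0, Pow(-4, 4)), Mul(-1, 0))), -1)) = Mul(2, Pow(Add(-2, Add(Mul(0, 256), 0)), -1)) = Mul(2, Pow(Add(-2, Add(0, 0)), -1)) = Mul(2, Pow(Add(-2, 0), -1)) = Mul(2, Pow(-2, -1)) = Mul(2, Rational(-1, 2)) = -1)
Function('P')(H, k) = 8 (Function('P')(H, k) = Add(9, Mul(-1, 1)) = Add(9, -1) = 8)
Pow(Function('E')(Function('P')(-1, j)), -1) = Pow(Pow(8, 2), -1) = Pow(64, -1) = Rational(1, 64)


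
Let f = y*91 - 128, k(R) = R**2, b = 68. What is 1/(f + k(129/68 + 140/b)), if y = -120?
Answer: -4624/51013591 ≈ -9.0642e-5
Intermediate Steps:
f = -11048 (f = -120*91 - 128 = -10920 - 128 = -11048)
1/(f + k(129/68 + 140/b)) = 1/(-11048 + (129/68 + 140/68)**2) = 1/(-11048 + (129*(1/68) + 140*(1/68))**2) = 1/(-11048 + (129/68 + 35/17)**2) = 1/(-11048 + (269/68)**2) = 1/(-11048 + 72361/4624) = 1/(-51013591/4624) = -4624/51013591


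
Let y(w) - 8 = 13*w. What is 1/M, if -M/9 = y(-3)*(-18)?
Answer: -1/5022 ≈ -0.00019912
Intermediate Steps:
y(w) = 8 + 13*w
M = -5022 (M = -9*(8 + 13*(-3))*(-18) = -9*(8 - 39)*(-18) = -(-279)*(-18) = -9*558 = -5022)
1/M = 1/(-5022) = -1/5022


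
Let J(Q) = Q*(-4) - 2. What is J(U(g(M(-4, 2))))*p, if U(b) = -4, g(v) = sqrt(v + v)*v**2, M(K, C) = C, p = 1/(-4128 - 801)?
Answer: -14/4929 ≈ -0.0028403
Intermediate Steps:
p = -1/4929 (p = 1/(-4929) = -1/4929 ≈ -0.00020288)
g(v) = sqrt(2)*v**(5/2) (g(v) = sqrt(2*v)*v**2 = (sqrt(2)*sqrt(v))*v**2 = sqrt(2)*v**(5/2))
J(Q) = -2 - 4*Q (J(Q) = -4*Q - 2 = -2 - 4*Q)
J(U(g(M(-4, 2))))*p = (-2 - 4*(-4))*(-1/4929) = (-2 + 16)*(-1/4929) = 14*(-1/4929) = -14/4929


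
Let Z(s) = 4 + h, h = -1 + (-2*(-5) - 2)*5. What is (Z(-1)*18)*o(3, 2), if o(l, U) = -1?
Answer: -774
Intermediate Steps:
h = 39 (h = -1 + (10 - 2)*5 = -1 + 8*5 = -1 + 40 = 39)
Z(s) = 43 (Z(s) = 4 + 39 = 43)
(Z(-1)*18)*o(3, 2) = (43*18)*(-1) = 774*(-1) = -774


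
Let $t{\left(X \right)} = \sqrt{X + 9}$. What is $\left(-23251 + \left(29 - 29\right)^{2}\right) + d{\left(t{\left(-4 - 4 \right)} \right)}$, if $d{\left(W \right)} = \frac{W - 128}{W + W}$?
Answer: $- \frac{46629}{2} \approx -23315.0$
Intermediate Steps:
$t{\left(X \right)} = \sqrt{9 + X}$
$d{\left(W \right)} = \frac{-128 + W}{2 W}$
$\left(-23251 + \left(29 - 29\right)^{2}\right) + d{\left(t{\left(-4 - 4 \right)} \right)} = \left(-23251 + \left(29 - 29\right)^{2}\right) + \frac{-128 + \sqrt{9 - 8}}{2 \sqrt{9 - 8}} = \left(-23251 + 0^{2}\right) + \frac{-128 + \sqrt{9 - 8}}{2 \sqrt{9 - 8}} = \left(-23251 + 0\right) + \frac{-128 + \sqrt{1}}{2 \sqrt{1}} = -23251 + \frac{-128 + 1}{2 \cdot 1} = -23251 + \frac{1}{2} \cdot 1 \left(-127\right) = -23251 - \frac{127}{2} = - \frac{46629}{2}$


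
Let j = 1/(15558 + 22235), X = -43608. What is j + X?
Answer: -1648077143/37793 ≈ -43608.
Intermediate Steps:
j = 1/37793 ≈ 2.6460e-5
j + X = 1/37793 - 43608 = -1648077143/37793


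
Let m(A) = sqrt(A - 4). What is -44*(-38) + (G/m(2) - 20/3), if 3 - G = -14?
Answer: 4996/3 - 17*I*sqrt(2)/2 ≈ 1665.3 - 12.021*I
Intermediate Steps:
G = 17 (G = 3 - 1*(-14) = 3 + 14 = 17)
m(A) = sqrt(-4 + A)
-44*(-38) + (G/m(2) - 20/3) = -44*(-38) + (17/(sqrt(-4 + 2)) - 20/3) = 1672 + (17/(sqrt(-2)) - 20*1/3) = 1672 + (17/((I*sqrt(2))) - 20/3) = 1672 + (17*(-I*sqrt(2)/2) - 20/3) = 1672 + (-17*I*sqrt(2)/2 - 20/3) = 1672 + (-20/3 - 17*I*sqrt(2)/2) = 4996/3 - 17*I*sqrt(2)/2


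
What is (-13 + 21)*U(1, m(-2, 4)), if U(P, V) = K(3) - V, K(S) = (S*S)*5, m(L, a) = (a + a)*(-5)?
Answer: 680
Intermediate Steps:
m(L, a) = -10*a (m(L, a) = (2*a)*(-5) = -10*a)
K(S) = 5*S² (K(S) = S²*5 = 5*S²)
U(P, V) = 45 - V (U(P, V) = 5*3² - V = 5*9 - V = 45 - V)
(-13 + 21)*U(1, m(-2, 4)) = (-13 + 21)*(45 - (-10)*4) = 8*(45 - 1*(-40)) = 8*(45 + 40) = 8*85 = 680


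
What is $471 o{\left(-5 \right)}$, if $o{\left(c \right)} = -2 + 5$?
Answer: $1413$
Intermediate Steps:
$o{\left(c \right)} = 3$
$471 o{\left(-5 \right)} = 471 \cdot 3 = 1413$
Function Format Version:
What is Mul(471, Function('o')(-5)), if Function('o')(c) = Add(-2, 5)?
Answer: 1413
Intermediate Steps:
Function('o')(c) = 3
Mul(471, Function('o')(-5)) = Mul(471, 3) = 1413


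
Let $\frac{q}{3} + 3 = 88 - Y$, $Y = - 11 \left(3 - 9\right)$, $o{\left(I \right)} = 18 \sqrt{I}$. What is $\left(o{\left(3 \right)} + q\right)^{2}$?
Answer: $4221 + 2052 \sqrt{3} \approx 7775.2$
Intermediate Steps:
$Y = 66$ ($Y = \left(-11\right) \left(-6\right) = 66$)
$q = 57$ ($q = -9 + 3 \left(88 - 66\right) = -9 + 3 \cdot 22 = -9 + 66 = 57$)
$\left(o{\left(3 \right)} + q\right)^{2} = \left(18 \sqrt{3} + 57\right)^{2} = \left(57 + 18 \sqrt{3}\right)^{2}$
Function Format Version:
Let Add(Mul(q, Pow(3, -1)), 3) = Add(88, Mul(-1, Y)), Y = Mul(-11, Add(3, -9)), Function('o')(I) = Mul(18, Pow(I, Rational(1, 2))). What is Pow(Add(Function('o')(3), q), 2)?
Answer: Add(4221, Mul(2052, Pow(3, Rational(1, 2)))) ≈ 7775.2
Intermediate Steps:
Y = 66 (Y = Mul(-11, -6) = 66)
q = 57 (q = Add(-9, Mul(3, Add(88, Mul(-1, 66)))) = Add(-9, Mul(3, Add(88, -66))) = Add(-9, Mul(3, 22)) = Add(-9, 66) = 57)
Pow(Add(Function('o')(3), q), 2) = Pow(Add(Mul(18, Pow(3, Rational(1, 2))), 57), 2) = Pow(Add(57, Mul(18, Pow(3, Rational(1, 2)))), 2)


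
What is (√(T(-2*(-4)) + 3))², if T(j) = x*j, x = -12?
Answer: -93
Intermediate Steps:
T(j) = -12*j
(√(T(-2*(-4)) + 3))² = (√(-(-24)*(-4) + 3))² = (√(-12*8 + 3))² = (√(-96 + 3))² = (√(-93))² = (I*√93)² = -93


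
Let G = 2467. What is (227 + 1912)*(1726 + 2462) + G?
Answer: 8960599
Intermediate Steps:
(227 + 1912)*(1726 + 2462) + G = (227 + 1912)*(1726 + 2462) + 2467 = 2139*4188 + 2467 = 8958132 + 2467 = 8960599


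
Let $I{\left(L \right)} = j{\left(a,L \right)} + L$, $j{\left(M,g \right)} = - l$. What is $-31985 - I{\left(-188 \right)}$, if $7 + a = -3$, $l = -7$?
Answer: $-31804$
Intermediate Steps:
$a = -10$ ($a = -7 - 3 = -10$)
$j{\left(M,g \right)} = 7$ ($j{\left(M,g \right)} = \left(-1\right) \left(-7\right) = 7$)
$I{\left(L \right)} = 7 + L$
$-31985 - I{\left(-188 \right)} = -31985 - \left(7 - 188\right) = -31985 - -181 = -31985 + 181 = -31804$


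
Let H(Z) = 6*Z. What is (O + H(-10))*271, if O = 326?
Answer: 72086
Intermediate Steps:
(O + H(-10))*271 = (326 + 6*(-10))*271 = (326 - 60)*271 = 266*271 = 72086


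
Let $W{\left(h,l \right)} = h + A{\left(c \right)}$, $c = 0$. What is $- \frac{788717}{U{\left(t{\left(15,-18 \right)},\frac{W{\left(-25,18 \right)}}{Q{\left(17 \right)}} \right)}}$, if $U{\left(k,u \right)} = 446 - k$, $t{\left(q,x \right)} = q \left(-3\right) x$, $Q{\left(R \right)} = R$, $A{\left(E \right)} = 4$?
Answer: $\frac{788717}{364} \approx 2166.8$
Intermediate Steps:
$W{\left(h,l \right)} = 4 + h$ ($W{\left(h,l \right)} = h + 4 = 4 + h$)
$t{\left(q,x \right)} = - 3 q x$
$- \frac{788717}{U{\left(t{\left(15,-18 \right)},\frac{W{\left(-25,18 \right)}}{Q{\left(17 \right)}} \right)}} = - \frac{788717}{446 - \left(-3\right) 15 \left(-18\right)} = - \frac{788717}{446 - 810} = - \frac{788717}{-364} = \left(-788717\right) \left(- \frac{1}{364}\right) = \frac{788717}{364}$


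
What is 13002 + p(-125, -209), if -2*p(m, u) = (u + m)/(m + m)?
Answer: 3250333/250 ≈ 13001.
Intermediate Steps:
p(m, u) = -(m + u)/(4*m) (p(m, u) = -(u + m)/(2*(m + m)) = -(m + u)/(2*(2*m)) = -(m + u)*1/(2*m)/2 = -(m + u)/(4*m))
13002 + p(-125, -209) = 13002 + (1/4)*(-1*(-125) - 1*(-209))/(-125) = 13002 + (1/4)*(-1/125)*(125 + 209) = 13002 + (1/4)*(-1/125)*334 = 13002 - 167/250 = 3250333/250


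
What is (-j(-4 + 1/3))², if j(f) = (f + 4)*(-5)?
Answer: 25/9 ≈ 2.7778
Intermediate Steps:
j(f) = -20 - 5*f (j(f) = (4 + f)*(-5) = -20 - 5*f)
(-j(-4 + 1/3))² = (-(-20 - 5*(-4 + 1/3)))² = (-(-20 - 5*(-4 + ⅓)))² = (-(-20 - 5*(-11/3)))² = (-(-20 + 55/3))² = (-1*(-5/3))² = (5/3)² = 25/9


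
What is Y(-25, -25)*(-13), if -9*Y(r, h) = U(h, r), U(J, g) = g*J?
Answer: 8125/9 ≈ 902.78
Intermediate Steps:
U(J, g) = J*g
Y(r, h) = -h*r/9
Y(-25, -25)*(-13) = -⅑*(-25)*(-25)*(-13) = -625/9*(-13) = 8125/9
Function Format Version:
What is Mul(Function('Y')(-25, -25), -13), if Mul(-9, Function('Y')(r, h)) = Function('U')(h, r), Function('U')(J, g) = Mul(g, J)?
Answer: Rational(8125, 9) ≈ 902.78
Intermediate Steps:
Function('U')(J, g) = Mul(J, g)
Function('Y')(r, h) = Mul(Rational(-1, 9), h, r) (Function('Y')(r, h) = Mul(Rational(-1, 9), Mul(h, r)) = Mul(Rational(-1, 9), h, r))
Mul(Function('Y')(-25, -25), -13) = Mul(Mul(Rational(-1, 9), -25, -25), -13) = Mul(Rational(-625, 9), -13) = Rational(8125, 9)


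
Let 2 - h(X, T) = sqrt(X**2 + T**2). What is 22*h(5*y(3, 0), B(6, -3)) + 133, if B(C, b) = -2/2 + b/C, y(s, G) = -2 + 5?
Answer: 177 - 33*sqrt(101) ≈ -154.65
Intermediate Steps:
y(s, G) = 3
B(C, b) = -1 + b/C (B(C, b) = -2*1/2 + b/C = -1 + b/C)
h(X, T) = 2 - sqrt(T**2 + X**2) (h(X, T) = 2 - sqrt(X**2 + T**2) = 2 - sqrt(T**2 + X**2))
22*h(5*y(3, 0), B(6, -3)) + 133 = 22*(2 - sqrt(((-3 - 1*6)/6)**2 + (5*3)**2)) + 133 = 22*(2 - sqrt(((-3 - 6)/6)**2 + 15**2)) + 133 = 22*(2 - sqrt(((1/6)*(-9))**2 + 225)) + 133 = 22*(2 - sqrt((-3/2)**2 + 225)) + 133 = 22*(2 - sqrt(9/4 + 225)) + 133 = 22*(2 - sqrt(909/4)) + 133 = 22*(2 - 3*sqrt(101)/2) + 133 = (44 - 33*sqrt(101)) + 133 = 177 - 33*sqrt(101)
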